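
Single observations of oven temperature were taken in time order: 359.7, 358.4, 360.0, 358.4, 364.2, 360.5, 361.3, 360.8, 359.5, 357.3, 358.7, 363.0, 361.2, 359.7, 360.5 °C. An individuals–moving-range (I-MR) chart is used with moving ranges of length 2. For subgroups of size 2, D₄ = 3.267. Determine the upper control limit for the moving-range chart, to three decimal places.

Moving ranges: 1.3, 1.6, 1.6, 5.8, 3.7, 0.8, 0.5, 1.3, 2.2, 1.4, 4.3, 1.8, 1.5, 0.8; M̄R̄ = 28.6000 / 14 = 2.0429
UCL_MR = D₄·M̄R̄ = 3.267 × 2.0429 = 6.6740

6.674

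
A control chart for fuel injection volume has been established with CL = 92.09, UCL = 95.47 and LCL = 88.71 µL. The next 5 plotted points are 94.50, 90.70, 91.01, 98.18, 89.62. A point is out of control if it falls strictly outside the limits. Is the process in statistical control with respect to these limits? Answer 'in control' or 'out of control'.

Compare each point to [88.71, 95.47]: sample 4 = 98.18 > UCL.

out of control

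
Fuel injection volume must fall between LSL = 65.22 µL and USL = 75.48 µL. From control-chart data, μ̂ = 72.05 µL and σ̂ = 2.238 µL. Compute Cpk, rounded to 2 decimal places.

Cpu = (USL − μ̂) / (3σ̂) = (75.48 − 72.05) / (3 × 2.238) = 0.5109; Cpl = (μ̂ − LSL) / (3σ̂) = (72.05 − 65.22) / (3 × 2.238) = 1.0173; Cpk = min(Cpu, Cpl) = 0.5109

0.51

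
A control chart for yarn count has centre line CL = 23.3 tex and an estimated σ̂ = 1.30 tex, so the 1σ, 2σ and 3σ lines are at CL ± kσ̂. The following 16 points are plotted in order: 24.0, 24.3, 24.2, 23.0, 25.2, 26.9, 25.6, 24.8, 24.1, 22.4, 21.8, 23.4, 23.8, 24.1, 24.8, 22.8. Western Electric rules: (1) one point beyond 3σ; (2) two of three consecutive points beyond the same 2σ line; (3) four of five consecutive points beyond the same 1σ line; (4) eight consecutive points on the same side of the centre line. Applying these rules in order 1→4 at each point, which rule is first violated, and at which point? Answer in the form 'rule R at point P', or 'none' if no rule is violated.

Zone of each point (C = within 1σ̂, B = 1σ̂–2σ̂, A = 2σ̂–3σ̂, * = beyond 3σ̂; sign = side of CL): 1:+C, 2:+C, 3:+C, 4:-C, 5:+B, 6:+A, 7:+B, 8:+B, 9:+C, 10:-C, 11:-B, 12:+C, 13:+C, 14:+C, 15:+B, 16:-C
Rule 3 (four of five consecutive points beyond the same 1σ limit) is satisfied at point 8.

rule 3 at point 8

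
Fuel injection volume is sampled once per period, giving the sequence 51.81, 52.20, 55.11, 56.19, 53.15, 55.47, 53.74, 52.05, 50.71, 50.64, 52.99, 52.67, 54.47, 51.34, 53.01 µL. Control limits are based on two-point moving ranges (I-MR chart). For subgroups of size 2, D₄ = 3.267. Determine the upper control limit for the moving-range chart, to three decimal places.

5.563

Moving ranges: 0.39, 2.91, 1.08, 3.04, 2.32, 1.73, 1.69, 1.34, 0.07, 2.35, 0.32, 1.80, 3.13, 1.67; M̄R̄ = 23.8400 / 14 = 1.7029
UCL_MR = D₄·M̄R̄ = 3.267 × 1.7029 = 5.5632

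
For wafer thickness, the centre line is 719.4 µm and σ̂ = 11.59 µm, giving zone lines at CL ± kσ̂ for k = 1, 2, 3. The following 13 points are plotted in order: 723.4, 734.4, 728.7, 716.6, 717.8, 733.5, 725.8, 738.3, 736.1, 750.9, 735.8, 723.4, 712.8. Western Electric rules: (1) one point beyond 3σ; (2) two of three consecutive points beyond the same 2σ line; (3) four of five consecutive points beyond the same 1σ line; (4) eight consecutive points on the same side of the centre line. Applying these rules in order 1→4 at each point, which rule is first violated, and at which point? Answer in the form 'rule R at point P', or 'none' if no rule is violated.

Zone of each point (C = within 1σ̂, B = 1σ̂–2σ̂, A = 2σ̂–3σ̂, * = beyond 3σ̂; sign = side of CL): 1:+C, 2:+B, 3:+C, 4:-C, 5:-C, 6:+B, 7:+C, 8:+B, 9:+B, 10:+A, 11:+B, 12:+C, 13:-C
Rule 3 (four of five consecutive points beyond the same 1σ limit) is satisfied at point 10.

rule 3 at point 10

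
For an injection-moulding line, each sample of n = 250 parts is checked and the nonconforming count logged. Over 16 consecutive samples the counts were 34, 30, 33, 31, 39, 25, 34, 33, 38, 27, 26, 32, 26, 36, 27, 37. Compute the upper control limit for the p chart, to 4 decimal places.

p̄ = Σdᵢ / (k·n) = 508 / (16 × 250) = 0.12700
UCL = p̄ + 3·√(p̄(1−p̄)/n) = 0.12700 + 3 × √(0.12700×0.87300/250) = 0.12700 + 3 × 0.02106 = 0.19018

0.1902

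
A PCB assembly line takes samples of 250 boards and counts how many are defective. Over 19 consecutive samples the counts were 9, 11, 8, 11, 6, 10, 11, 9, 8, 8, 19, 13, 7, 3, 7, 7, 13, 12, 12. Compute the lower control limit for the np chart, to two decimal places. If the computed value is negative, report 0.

p̄ = Σdᵢ / (k·n) = 184 / (19 × 250) = 0.03874
LCL = np̄ − 3·√(np̄(1−p̄)) = 9.6842 − 3 × 3.0511 = 0.5310

0.53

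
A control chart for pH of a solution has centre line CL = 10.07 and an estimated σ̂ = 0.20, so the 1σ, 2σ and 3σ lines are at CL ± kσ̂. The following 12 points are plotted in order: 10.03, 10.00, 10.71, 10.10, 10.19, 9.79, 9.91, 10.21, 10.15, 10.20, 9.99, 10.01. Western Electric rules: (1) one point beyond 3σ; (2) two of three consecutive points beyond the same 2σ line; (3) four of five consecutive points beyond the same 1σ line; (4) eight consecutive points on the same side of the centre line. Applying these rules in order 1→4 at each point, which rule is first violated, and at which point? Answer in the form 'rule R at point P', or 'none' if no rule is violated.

rule 1 at point 3

Zone of each point (C = within 1σ̂, B = 1σ̂–2σ̂, A = 2σ̂–3σ̂, * = beyond 3σ̂; sign = side of CL): 1:-C, 2:-C, 3:+*, 4:+C, 5:+C, 6:-B, 7:-C, 8:+C, 9:+C, 10:+C, 11:-C, 12:-C
Rule 1 (one point beyond the 3σ limits) is satisfied at point 3.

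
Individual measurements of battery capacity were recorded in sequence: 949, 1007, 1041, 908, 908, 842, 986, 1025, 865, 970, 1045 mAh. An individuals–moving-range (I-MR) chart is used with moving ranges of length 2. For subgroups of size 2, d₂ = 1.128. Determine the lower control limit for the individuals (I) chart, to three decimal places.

742.238

X̄ = (949 + 1007 + 1041 + 908 + 908 + 842 + 986 + 1025 + 865 + 970 + 1045) / 11 = 958.7273
Moving ranges: 58, 34, 133, 0, 66, 144, 39, 160, 105, 75; M̄R̄ = 814.0000 / 10 = 81.4000
LCL = X̄ − 3·M̄R̄/d₂ = 958.7273 − 3 × 81.4000 / 1.128 = 742.2379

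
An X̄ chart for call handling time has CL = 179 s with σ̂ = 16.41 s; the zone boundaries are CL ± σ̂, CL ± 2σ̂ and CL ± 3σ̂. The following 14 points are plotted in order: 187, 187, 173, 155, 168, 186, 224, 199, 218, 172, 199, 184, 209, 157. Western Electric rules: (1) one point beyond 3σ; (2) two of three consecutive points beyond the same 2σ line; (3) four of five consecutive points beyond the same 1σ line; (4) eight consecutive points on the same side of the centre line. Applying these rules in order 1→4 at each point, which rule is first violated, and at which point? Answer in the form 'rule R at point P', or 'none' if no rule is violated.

rule 2 at point 9

Zone of each point (C = within 1σ̂, B = 1σ̂–2σ̂, A = 2σ̂–3σ̂, * = beyond 3σ̂; sign = side of CL): 1:+C, 2:+C, 3:-C, 4:-B, 5:-C, 6:+C, 7:+A, 8:+B, 9:+A, 10:-C, 11:+B, 12:+C, 13:+B, 14:-B
Rule 2 (two of three consecutive points beyond the same 2σ limit) is satisfied at point 9.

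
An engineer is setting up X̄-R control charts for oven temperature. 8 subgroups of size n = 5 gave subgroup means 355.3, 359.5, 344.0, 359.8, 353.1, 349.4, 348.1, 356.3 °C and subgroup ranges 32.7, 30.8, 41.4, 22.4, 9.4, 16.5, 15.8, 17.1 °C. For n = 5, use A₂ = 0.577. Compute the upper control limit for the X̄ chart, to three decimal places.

X̄̄ = (355.3 + 359.5 + 344.0 + 359.8 + 353.1 + 349.4 + 348.1 + 356.3) / 8 = 2825.5000 / 8 = 353.1875
R̄ = (32.7 + 30.8 + 41.4 + 22.4 + 9.4 + 16.5 + 15.8 + 17.1) / 8 = 186.1000 / 8 = 23.2625
UCL = X̄̄ + A₂·R̄ = 353.1875 + 0.577 × 23.2625 = 366.6100

366.610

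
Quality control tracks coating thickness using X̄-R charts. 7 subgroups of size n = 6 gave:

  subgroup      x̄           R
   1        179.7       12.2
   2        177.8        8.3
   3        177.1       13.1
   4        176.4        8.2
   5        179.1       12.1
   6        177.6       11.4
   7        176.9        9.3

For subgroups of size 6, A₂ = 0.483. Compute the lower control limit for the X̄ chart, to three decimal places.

X̄̄ = (179.7 + 177.8 + 177.1 + 176.4 + 179.1 + 177.6 + 176.9) / 7 = 1244.6000 / 7 = 177.8000
R̄ = (12.2 + 8.3 + 13.1 + 8.2 + 12.1 + 11.4 + 9.3) / 7 = 74.6000 / 7 = 10.6571
LCL = X̄̄ − A₂·R̄ = 177.8000 − 0.483 × 10.6571 = 172.6526

172.653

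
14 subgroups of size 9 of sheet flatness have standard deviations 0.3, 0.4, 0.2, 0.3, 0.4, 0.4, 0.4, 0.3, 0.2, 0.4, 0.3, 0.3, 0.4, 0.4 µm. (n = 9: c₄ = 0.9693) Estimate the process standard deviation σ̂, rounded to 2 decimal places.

s̄ = (0.3 + 0.4 + 0.2 + 0.3 + 0.4 + 0.4 + 0.4 + 0.3 + 0.2 + 0.4 + 0.3 + 0.3 + 0.4 + 0.4) / 14 = 0.3357
σ̂ = s̄ / c₄ = 0.3357 / 0.9693 = 0.3463

0.35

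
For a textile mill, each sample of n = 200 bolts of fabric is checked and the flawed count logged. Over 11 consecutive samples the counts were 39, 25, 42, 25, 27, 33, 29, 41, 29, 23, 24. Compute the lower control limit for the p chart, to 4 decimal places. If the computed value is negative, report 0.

0.0768

p̄ = Σdᵢ / (k·n) = 337 / (11 × 200) = 0.15318
LCL = p̄ − 3·√(p̄(1−p̄)/n) = 0.15318 − 3 × 0.02547 = 0.07678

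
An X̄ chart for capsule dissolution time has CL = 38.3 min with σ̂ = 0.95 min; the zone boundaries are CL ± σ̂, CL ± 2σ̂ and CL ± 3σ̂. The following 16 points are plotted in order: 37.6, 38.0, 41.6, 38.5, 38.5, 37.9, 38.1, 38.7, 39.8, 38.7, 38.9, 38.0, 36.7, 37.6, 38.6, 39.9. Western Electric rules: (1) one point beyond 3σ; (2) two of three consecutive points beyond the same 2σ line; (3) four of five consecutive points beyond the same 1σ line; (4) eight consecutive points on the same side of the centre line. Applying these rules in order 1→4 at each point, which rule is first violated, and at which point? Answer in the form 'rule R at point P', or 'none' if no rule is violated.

Zone of each point (C = within 1σ̂, B = 1σ̂–2σ̂, A = 2σ̂–3σ̂, * = beyond 3σ̂; sign = side of CL): 1:-C, 2:-C, 3:+*, 4:+C, 5:+C, 6:-C, 7:-C, 8:+C, 9:+B, 10:+C, 11:+C, 12:-C, 13:-B, 14:-C, 15:+C, 16:+B
Rule 1 (one point beyond the 3σ limits) is satisfied at point 3.

rule 1 at point 3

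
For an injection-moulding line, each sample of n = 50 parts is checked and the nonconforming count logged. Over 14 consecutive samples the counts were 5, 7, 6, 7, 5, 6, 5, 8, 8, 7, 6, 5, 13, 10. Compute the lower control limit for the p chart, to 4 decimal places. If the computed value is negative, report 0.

0.0000

p̄ = Σdᵢ / (k·n) = 98 / (14 × 50) = 0.14000
LCL = p̄ − 3·√(p̄(1−p̄)/n) = 0.14000 − 3 × 0.04907 = -0.00721 → 0 (negative, so LCL = 0)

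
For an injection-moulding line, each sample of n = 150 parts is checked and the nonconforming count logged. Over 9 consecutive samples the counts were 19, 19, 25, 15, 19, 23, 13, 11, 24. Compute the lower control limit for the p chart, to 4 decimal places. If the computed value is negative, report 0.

p̄ = Σdᵢ / (k·n) = 168 / (9 × 150) = 0.12444
LCL = p̄ − 3·√(p̄(1−p̄)/n) = 0.12444 − 3 × 0.02695 = 0.04359

0.0436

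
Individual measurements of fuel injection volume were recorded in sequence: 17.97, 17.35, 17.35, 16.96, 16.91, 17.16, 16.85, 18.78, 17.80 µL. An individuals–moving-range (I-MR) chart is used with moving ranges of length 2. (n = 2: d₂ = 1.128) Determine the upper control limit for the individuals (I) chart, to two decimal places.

X̄ = (17.97 + 17.35 + 17.35 + 16.96 + 16.91 + 17.16 + 16.85 + 18.78 + 17.80) / 9 = 17.4589
Moving ranges: 0.62, 0.00, 0.39, 0.05, 0.25, 0.31, 1.93, 0.98; M̄R̄ = 4.5300 / 8 = 0.5663
UCL = X̄ + 3·M̄R̄/d₂ = 17.4589 + 3 × 0.5663 / 1.128 = 18.9649

18.96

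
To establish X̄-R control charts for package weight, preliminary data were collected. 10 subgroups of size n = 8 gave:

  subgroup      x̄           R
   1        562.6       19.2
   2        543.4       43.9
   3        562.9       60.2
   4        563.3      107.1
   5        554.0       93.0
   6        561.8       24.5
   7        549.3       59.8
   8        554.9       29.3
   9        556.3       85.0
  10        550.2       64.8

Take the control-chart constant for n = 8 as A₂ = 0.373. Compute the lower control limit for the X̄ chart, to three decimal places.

533.982

X̄̄ = (562.6 + 543.4 + 562.9 + 563.3 + 554.0 + 561.8 + 549.3 + 554.9 + 556.3 + 550.2) / 10 = 5558.7000 / 10 = 555.8700
R̄ = (19.2 + 43.9 + 60.2 + 107.1 + 93.0 + 24.5 + 59.8 + 29.3 + 85.0 + 64.8) / 10 = 586.8000 / 10 = 58.6800
LCL = X̄̄ − A₂·R̄ = 555.8700 − 0.373 × 58.6800 = 533.9824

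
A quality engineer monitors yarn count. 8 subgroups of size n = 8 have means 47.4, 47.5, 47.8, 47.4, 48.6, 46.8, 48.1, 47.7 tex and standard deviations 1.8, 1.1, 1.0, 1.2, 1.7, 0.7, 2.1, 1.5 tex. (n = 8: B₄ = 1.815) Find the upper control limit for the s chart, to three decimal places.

s̄ = (1.8 + 1.1 + 1.0 + 1.2 + 1.7 + 0.7 + 2.1 + 1.5) / 8 = 1.3875
UCL_s = B₄·s̄ = 1.815 × 1.3875 = 2.5183

2.518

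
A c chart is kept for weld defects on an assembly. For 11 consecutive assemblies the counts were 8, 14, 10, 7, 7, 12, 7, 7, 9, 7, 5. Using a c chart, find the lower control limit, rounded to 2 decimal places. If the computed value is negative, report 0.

c̄ = (8 + 14 + 10 + 7 + 7 + 12 + 7 + 7 + 9 + 7 + 5) / 11 = 93 / 11 = 8.4545
LCL = c̄ − 3√c̄ = 8.4545 − 3 × 2.9077 = -0.2685 → 0 (cannot be negative)

0.00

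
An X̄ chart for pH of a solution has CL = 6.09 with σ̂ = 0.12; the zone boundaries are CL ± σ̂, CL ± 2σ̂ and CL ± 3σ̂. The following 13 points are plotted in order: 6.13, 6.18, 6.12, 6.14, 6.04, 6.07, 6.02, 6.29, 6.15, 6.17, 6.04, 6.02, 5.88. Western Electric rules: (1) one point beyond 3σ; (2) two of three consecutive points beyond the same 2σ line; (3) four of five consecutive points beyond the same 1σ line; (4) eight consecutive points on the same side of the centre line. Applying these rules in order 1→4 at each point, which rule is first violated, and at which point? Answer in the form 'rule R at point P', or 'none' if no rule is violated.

Zone of each point (C = within 1σ̂, B = 1σ̂–2σ̂, A = 2σ̂–3σ̂, * = beyond 3σ̂; sign = side of CL): 1:+C, 2:+C, 3:+C, 4:+C, 5:-C, 6:-C, 7:-C, 8:+B, 9:+C, 10:+C, 11:-C, 12:-C, 13:-B
No rule fires across all 13 points.

none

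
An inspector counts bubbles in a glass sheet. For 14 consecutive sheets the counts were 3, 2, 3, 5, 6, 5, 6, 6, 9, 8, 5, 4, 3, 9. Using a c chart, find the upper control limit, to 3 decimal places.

c̄ = (3 + 2 + 3 + 5 + 6 + 5 + 6 + 6 + 9 + 8 + 5 + 4 + 3 + 9) / 14 = 74 / 14 = 5.2857
UCL = c̄ + 3√c̄ = 5.2857 + 3 × √5.2857 = 5.2857 + 3 × 2.2991 = 12.1829

12.183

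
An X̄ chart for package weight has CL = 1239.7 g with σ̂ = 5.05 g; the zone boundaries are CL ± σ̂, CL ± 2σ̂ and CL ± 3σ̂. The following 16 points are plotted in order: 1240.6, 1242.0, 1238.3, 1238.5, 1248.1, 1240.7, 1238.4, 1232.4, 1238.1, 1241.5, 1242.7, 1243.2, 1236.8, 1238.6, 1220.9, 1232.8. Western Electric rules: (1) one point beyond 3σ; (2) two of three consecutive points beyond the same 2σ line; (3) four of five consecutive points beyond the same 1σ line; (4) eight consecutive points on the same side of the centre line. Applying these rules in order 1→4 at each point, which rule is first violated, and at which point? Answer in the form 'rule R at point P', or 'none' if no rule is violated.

rule 1 at point 15

Zone of each point (C = within 1σ̂, B = 1σ̂–2σ̂, A = 2σ̂–3σ̂, * = beyond 3σ̂; sign = side of CL): 1:+C, 2:+C, 3:-C, 4:-C, 5:+B, 6:+C, 7:-C, 8:-B, 9:-C, 10:+C, 11:+C, 12:+C, 13:-C, 14:-C, 15:-*, 16:-B
Rule 1 (one point beyond the 3σ limits) is satisfied at point 15.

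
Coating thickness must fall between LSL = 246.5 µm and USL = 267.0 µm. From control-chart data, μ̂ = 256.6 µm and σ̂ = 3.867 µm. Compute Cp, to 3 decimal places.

0.884

Cp = (USL − LSL) / (6σ̂) = (267.0 − 246.5) / (6 × 3.867) = 20.5000 / 23.2020 = 0.8835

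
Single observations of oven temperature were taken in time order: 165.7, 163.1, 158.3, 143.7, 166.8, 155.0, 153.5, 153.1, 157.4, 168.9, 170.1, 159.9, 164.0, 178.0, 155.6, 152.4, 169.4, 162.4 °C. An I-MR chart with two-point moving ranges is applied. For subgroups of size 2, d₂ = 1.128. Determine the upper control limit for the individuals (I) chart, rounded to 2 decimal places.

185.01

X̄ = (165.7 + 163.1 + 158.3 + 143.7 + 166.8 + 155.0 + 153.5 + 153.1 + 157.4 + 168.9 + 170.1 + 159.9 + 164.0 + 178.0 + 155.6 + 152.4 + 169.4 + 162.4) / 18 = 160.9611
Moving ranges: 2.6, 4.8, 14.6, 23.1, 11.8, 1.5, 0.4, 4.3, 11.5, 1.2, 10.2, 4.1, 14.0, 22.4, 3.2, 17.0, 7.0; M̄R̄ = 153.7000 / 17 = 9.0412
UCL = X̄ + 3·M̄R̄/d₂ = 160.9611 + 3 × 9.0412 / 1.128 = 185.0068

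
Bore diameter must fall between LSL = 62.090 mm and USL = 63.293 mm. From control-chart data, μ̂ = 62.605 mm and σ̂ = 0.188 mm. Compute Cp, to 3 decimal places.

Cp = (USL − LSL) / (6σ̂) = (63.293 − 62.090) / (6 × 0.188) = 1.2030 / 1.1280 = 1.0665

1.066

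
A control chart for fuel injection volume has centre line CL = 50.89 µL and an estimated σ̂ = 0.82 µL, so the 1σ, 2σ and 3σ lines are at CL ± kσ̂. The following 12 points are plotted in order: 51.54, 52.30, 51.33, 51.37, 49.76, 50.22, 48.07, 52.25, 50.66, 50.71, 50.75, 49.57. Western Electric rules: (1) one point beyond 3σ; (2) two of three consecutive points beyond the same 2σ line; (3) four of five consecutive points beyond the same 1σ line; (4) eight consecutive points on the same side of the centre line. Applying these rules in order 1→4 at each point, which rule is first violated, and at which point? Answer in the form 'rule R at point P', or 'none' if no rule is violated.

rule 1 at point 7

Zone of each point (C = within 1σ̂, B = 1σ̂–2σ̂, A = 2σ̂–3σ̂, * = beyond 3σ̂; sign = side of CL): 1:+C, 2:+B, 3:+C, 4:+C, 5:-B, 6:-C, 7:-*, 8:+B, 9:-C, 10:-C, 11:-C, 12:-B
Rule 1 (one point beyond the 3σ limits) is satisfied at point 7.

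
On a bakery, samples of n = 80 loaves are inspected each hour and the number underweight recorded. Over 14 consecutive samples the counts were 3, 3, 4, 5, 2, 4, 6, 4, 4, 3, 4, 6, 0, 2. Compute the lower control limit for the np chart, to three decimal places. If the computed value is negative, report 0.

p̄ = Σdᵢ / (k·n) = 50 / (14 × 80) = 0.04464
LCL = np̄ − 3·√(np̄(1−p̄)) = 3.5714 − 3 × 1.8472 = -1.9700 → 0 (negative, so LCL = 0)

0.000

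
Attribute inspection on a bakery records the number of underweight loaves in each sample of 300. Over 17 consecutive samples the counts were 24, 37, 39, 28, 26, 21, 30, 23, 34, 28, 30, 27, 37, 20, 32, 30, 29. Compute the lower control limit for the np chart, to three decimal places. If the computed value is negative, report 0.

13.735

p̄ = Σdᵢ / (k·n) = 495 / (17 × 300) = 0.09706
LCL = np̄ − 3·√(np̄(1−p̄)) = 29.1176 − 3 × 5.1275 = 13.7351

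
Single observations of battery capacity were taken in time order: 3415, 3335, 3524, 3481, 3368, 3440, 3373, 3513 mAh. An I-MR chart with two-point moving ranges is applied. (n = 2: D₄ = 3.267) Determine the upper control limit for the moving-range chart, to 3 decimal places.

328.567

Moving ranges: 80, 189, 43, 113, 72, 67, 140; M̄R̄ = 704.0000 / 7 = 100.5714
UCL_MR = D₄·M̄R̄ = 3.267 × 100.5714 = 328.5669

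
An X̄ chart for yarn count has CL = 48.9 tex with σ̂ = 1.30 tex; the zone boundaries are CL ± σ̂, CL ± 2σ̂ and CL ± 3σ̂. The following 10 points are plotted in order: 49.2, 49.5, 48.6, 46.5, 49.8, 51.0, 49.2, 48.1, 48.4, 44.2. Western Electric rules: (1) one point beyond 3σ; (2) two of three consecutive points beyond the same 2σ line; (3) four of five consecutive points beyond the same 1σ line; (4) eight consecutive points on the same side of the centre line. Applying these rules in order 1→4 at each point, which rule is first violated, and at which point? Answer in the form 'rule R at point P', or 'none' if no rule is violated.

rule 1 at point 10

Zone of each point (C = within 1σ̂, B = 1σ̂–2σ̂, A = 2σ̂–3σ̂, * = beyond 3σ̂; sign = side of CL): 1:+C, 2:+C, 3:-C, 4:-B, 5:+C, 6:+B, 7:+C, 8:-C, 9:-C, 10:-*
Rule 1 (one point beyond the 3σ limits) is satisfied at point 10.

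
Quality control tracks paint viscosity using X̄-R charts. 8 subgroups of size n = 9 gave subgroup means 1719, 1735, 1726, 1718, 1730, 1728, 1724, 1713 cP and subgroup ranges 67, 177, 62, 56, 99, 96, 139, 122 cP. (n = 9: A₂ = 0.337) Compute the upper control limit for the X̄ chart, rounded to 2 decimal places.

X̄̄ = (1719 + 1735 + 1726 + 1718 + 1730 + 1728 + 1724 + 1713) / 8 = 13793.0000 / 8 = 1724.1250
R̄ = (67 + 177 + 62 + 56 + 99 + 96 + 139 + 122) / 8 = 818.0000 / 8 = 102.2500
UCL = X̄̄ + A₂·R̄ = 1724.1250 + 0.337 × 102.2500 = 1758.5832

1758.58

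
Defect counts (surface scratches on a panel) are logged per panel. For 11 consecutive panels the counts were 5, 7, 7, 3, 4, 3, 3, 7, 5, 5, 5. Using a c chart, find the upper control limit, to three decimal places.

c̄ = (5 + 7 + 7 + 3 + 4 + 3 + 3 + 7 + 5 + 5 + 5) / 11 = 54 / 11 = 4.9091
UCL = c̄ + 3√c̄ = 4.9091 + 3 × √4.9091 = 4.9091 + 3 × 2.2156 = 11.5560

11.556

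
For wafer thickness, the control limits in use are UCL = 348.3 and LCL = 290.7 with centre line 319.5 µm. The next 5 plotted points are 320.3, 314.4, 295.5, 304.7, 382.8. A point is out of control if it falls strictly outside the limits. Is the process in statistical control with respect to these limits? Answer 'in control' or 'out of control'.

out of control

Compare each point to [290.7, 348.3]: sample 5 = 382.8 > UCL.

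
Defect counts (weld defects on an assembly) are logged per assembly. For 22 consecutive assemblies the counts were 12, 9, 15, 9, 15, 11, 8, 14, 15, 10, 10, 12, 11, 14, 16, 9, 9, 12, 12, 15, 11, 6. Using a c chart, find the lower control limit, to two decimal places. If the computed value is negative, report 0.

c̄ = (12 + 9 + 15 + 9 + 15 + 11 + 8 + 14 + 15 + 10 + 10 + 12 + 11 + 14 + 16 + 9 + 9 + 12 + 12 + 15 + 11 + 6) / 22 = 255 / 22 = 11.5909
LCL = c̄ − 3√c̄ = 11.5909 − 3 × 3.4045 = 1.3773

1.38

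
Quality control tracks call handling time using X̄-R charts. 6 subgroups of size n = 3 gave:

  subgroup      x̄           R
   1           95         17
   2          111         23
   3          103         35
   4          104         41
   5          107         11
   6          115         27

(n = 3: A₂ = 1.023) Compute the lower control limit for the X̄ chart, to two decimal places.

79.58

X̄̄ = (95 + 111 + 103 + 104 + 107 + 115) / 6 = 635.0000 / 6 = 105.8333
R̄ = (17 + 23 + 35 + 41 + 11 + 27) / 6 = 154.0000 / 6 = 25.6667
LCL = X̄̄ − A₂·R̄ = 105.8333 − 1.023 × 25.6667 = 79.5763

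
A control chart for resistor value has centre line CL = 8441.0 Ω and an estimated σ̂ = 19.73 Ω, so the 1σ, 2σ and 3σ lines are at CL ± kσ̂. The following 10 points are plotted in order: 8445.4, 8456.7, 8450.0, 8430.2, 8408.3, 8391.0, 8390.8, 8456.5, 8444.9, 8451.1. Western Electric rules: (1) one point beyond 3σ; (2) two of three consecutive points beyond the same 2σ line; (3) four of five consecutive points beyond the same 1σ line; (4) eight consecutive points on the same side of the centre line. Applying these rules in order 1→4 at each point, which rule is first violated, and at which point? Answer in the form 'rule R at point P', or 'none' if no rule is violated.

rule 2 at point 7

Zone of each point (C = within 1σ̂, B = 1σ̂–2σ̂, A = 2σ̂–3σ̂, * = beyond 3σ̂; sign = side of CL): 1:+C, 2:+C, 3:+C, 4:-C, 5:-B, 6:-A, 7:-A, 8:+C, 9:+C, 10:+C
Rule 2 (two of three consecutive points beyond the same 2σ limit) is satisfied at point 7.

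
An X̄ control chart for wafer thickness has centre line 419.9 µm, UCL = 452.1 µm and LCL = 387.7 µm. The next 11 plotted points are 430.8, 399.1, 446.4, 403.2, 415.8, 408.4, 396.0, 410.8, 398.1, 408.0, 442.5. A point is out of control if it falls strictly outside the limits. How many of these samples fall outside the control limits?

All 11 points lie within [387.7, 452.1].

0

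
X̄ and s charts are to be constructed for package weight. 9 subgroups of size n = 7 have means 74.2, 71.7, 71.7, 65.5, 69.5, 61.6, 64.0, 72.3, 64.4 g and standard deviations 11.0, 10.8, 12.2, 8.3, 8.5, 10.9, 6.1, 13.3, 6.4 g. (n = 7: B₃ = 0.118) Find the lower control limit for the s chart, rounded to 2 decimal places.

s̄ = (11.0 + 10.8 + 12.2 + 8.3 + 8.5 + 10.9 + 6.1 + 13.3 + 6.4) / 9 = 9.7222
LCL_s = B₃·s̄ = 0.118 × 9.7222 = 1.1472

1.15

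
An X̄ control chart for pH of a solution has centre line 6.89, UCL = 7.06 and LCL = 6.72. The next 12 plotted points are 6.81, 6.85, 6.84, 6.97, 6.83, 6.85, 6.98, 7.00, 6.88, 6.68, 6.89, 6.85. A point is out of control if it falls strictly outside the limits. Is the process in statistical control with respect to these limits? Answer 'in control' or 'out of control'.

Compare each point to [6.72, 7.06]: sample 10 = 6.68 < LCL.

out of control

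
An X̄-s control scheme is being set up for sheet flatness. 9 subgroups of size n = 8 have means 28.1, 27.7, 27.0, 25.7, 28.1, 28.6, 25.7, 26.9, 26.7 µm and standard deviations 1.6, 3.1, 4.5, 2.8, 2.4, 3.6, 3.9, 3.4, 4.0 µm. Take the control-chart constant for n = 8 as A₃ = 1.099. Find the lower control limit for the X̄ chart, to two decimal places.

23.59

X̄̄ = (28.1 + 27.7 + 27.0 + 25.7 + 28.1 + 28.6 + 25.7 + 26.9 + 26.7) / 9 = 27.1667
s̄ = (1.6 + 3.1 + 4.5 + 2.8 + 2.4 + 3.6 + 3.9 + 3.4 + 4.0) / 9 = 3.2556
LCL = X̄̄ − A₃·s̄ = 27.1667 − 1.099 × 3.2556 = 23.5888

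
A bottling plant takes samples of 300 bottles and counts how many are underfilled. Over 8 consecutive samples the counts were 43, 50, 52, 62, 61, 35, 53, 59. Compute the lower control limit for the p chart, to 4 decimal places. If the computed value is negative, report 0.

0.1074

p̄ = Σdᵢ / (k·n) = 415 / (8 × 300) = 0.17292
LCL = p̄ − 3·√(p̄(1−p̄)/n) = 0.17292 − 3 × 0.02183 = 0.10741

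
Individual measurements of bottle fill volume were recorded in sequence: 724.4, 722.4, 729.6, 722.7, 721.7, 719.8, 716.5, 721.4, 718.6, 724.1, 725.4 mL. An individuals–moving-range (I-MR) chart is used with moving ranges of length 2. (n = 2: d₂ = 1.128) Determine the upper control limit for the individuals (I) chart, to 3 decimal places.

732.205

X̄ = (724.4 + 722.4 + 729.6 + 722.7 + 721.7 + 719.8 + 716.5 + 721.4 + 718.6 + 724.1 + 725.4) / 11 = 722.4182
Moving ranges: 2.0, 7.2, 6.9, 1.0, 1.9, 3.3, 4.9, 2.8, 5.5, 1.3; M̄R̄ = 36.8000 / 10 = 3.6800
UCL = X̄ + 3·M̄R̄/d₂ = 722.4182 + 3 × 3.6800 / 1.128 = 732.2054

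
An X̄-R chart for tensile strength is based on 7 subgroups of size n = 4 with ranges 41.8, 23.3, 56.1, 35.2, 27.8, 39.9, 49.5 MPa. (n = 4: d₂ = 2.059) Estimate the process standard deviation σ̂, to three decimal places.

18.983

R̄ = (41.8 + 23.3 + 56.1 + 35.2 + 27.8 + 39.9 + 49.5) / 7 = 39.0857
σ̂ = R̄ / d₂ = 39.0857 / 2.059 = 18.9829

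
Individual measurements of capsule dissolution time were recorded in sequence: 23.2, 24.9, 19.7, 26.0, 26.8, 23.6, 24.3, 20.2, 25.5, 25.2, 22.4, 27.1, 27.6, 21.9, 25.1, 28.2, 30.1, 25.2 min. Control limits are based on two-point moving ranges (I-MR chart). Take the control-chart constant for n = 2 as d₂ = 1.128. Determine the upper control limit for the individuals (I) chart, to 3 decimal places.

33.344

X̄ = (23.2 + 24.9 + 19.7 + 26.0 + 26.8 + 23.6 + 24.3 + 20.2 + 25.5 + 25.2 + 22.4 + 27.1 + 27.6 + 21.9 + 25.1 + 28.2 + 30.1 + 25.2) / 18 = 24.8333
Moving ranges: 1.7, 5.2, 6.3, 0.8, 3.2, 0.7, 4.1, 5.3, 0.3, 2.8, 4.7, 0.5, 5.7, 3.2, 3.1, 1.9, 4.9; M̄R̄ = 54.4000 / 17 = 3.2000
UCL = X̄ + 3·M̄R̄/d₂ = 24.8333 + 3 × 3.2000 / 1.128 = 33.3440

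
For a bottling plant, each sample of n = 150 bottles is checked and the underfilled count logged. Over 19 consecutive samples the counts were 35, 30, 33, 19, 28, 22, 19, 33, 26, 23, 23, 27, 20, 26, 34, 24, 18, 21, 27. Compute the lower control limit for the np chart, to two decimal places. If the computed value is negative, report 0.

11.84

p̄ = Σdᵢ / (k·n) = 488 / (19 × 150) = 0.17123
LCL = np̄ − 3·√(np̄(1−p̄)) = 25.6842 − 3 × 4.6137 = 11.8431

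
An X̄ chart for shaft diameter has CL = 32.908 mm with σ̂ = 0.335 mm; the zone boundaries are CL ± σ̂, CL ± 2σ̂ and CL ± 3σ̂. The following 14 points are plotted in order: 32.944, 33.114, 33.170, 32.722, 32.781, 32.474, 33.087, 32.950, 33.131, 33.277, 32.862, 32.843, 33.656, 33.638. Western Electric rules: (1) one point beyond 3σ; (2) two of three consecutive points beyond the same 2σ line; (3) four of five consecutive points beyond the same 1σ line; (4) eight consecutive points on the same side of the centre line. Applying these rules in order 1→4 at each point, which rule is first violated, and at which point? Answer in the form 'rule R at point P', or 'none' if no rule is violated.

rule 2 at point 14

Zone of each point (C = within 1σ̂, B = 1σ̂–2σ̂, A = 2σ̂–3σ̂, * = beyond 3σ̂; sign = side of CL): 1:+C, 2:+C, 3:+C, 4:-C, 5:-C, 6:-B, 7:+C, 8:+C, 9:+C, 10:+B, 11:-C, 12:-C, 13:+A, 14:+A
Rule 2 (two of three consecutive points beyond the same 2σ limit) is satisfied at point 14.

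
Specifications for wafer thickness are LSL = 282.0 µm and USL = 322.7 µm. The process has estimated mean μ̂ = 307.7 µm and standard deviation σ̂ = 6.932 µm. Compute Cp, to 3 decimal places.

Cp = (USL − LSL) / (6σ̂) = (322.7 − 282.0) / (6 × 6.932) = 40.7000 / 41.5920 = 0.9786

0.979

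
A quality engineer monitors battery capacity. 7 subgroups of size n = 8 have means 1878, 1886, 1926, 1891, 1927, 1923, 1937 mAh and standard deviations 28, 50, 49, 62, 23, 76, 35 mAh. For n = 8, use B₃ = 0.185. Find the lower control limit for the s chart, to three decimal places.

s̄ = (28 + 50 + 49 + 62 + 23 + 76 + 35) / 7 = 46.1429
LCL_s = B₃·s̄ = 0.185 × 46.1429 = 8.5364

8.536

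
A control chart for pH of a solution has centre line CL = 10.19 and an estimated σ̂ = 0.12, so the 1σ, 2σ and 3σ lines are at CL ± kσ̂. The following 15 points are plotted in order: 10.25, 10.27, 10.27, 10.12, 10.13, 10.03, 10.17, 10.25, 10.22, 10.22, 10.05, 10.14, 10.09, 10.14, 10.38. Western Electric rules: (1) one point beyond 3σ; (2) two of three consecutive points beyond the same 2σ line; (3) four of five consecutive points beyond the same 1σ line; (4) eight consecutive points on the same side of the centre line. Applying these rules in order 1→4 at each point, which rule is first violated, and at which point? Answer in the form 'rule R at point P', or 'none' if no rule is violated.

none

Zone of each point (C = within 1σ̂, B = 1σ̂–2σ̂, A = 2σ̂–3σ̂, * = beyond 3σ̂; sign = side of CL): 1:+C, 2:+C, 3:+C, 4:-C, 5:-C, 6:-B, 7:-C, 8:+C, 9:+C, 10:+C, 11:-B, 12:-C, 13:-C, 14:-C, 15:+B
No rule fires across all 15 points.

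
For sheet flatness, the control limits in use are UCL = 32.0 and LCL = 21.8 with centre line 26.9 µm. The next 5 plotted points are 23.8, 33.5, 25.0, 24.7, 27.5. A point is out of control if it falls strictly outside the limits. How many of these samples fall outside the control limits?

1

Compare each point to [21.8, 32.0]: sample 2 = 33.5 > UCL.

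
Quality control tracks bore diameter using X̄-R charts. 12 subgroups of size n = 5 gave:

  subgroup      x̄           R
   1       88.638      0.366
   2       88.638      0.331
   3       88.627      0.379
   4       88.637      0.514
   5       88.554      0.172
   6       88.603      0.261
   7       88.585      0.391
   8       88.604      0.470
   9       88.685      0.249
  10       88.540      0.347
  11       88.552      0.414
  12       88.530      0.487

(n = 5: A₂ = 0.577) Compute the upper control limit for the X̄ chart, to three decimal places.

88.810

X̄̄ = (88.638 + 88.638 + 88.627 + 88.637 + 88.554 + 88.603 + 88.585 + 88.604 + 88.685 + 88.540 + 88.552 + 88.530) / 12 = 1063.1930 / 12 = 88.5994
R̄ = (0.366 + 0.331 + 0.379 + 0.514 + 0.172 + 0.261 + 0.391 + 0.470 + 0.249 + 0.347 + 0.414 + 0.487) / 12 = 4.3810 / 12 = 0.3651
UCL = X̄̄ + A₂·R̄ = 88.5994 + 0.577 × 0.3651 = 88.8101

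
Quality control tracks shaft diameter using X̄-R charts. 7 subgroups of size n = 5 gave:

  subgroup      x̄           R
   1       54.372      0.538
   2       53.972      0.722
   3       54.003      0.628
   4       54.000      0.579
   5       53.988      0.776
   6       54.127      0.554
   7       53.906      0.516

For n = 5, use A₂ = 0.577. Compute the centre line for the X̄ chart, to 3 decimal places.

X̄̄ = (54.372 + 53.972 + 54.003 + 54.000 + 53.988 + 54.127 + 53.906) / 7 = 378.3680 / 7 = 54.0526
CL = X̄̄ = 54.0526

54.053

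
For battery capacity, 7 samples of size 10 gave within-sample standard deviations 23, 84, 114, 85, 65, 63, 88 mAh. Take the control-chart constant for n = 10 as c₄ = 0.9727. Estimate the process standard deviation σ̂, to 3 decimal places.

76.664

s̄ = (23 + 84 + 114 + 85 + 65 + 63 + 88) / 7 = 74.5714
σ̂ = s̄ / c₄ = 74.5714 / 0.9727 = 76.6644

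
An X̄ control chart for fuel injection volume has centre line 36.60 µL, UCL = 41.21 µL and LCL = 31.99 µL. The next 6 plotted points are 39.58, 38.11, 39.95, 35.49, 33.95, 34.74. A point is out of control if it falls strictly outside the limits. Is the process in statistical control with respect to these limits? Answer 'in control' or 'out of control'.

in control

All 6 points lie within [31.99, 41.21].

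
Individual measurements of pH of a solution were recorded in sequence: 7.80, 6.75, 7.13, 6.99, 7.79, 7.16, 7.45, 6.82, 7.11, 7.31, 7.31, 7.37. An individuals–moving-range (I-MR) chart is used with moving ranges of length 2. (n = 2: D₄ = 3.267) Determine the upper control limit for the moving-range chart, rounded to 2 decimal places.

1.33

Moving ranges: 1.05, 0.38, 0.14, 0.80, 0.63, 0.29, 0.63, 0.29, 0.20, 0.00, 0.06; M̄R̄ = 4.4700 / 11 = 0.4064
UCL_MR = D₄·M̄R̄ = 3.267 × 0.4064 = 1.3276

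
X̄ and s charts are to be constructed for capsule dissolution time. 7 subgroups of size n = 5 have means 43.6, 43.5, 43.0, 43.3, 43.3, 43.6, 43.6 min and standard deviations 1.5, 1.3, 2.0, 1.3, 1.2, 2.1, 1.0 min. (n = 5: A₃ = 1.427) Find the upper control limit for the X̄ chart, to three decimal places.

X̄̄ = (43.6 + 43.5 + 43.0 + 43.3 + 43.3 + 43.6 + 43.6) / 7 = 43.4143
s̄ = (1.5 + 1.3 + 2.0 + 1.3 + 1.2 + 2.1 + 1.0) / 7 = 1.4857
UCL = X̄̄ + A₃·s̄ = 43.4143 + 1.427 × 1.4857 = 45.5344

45.534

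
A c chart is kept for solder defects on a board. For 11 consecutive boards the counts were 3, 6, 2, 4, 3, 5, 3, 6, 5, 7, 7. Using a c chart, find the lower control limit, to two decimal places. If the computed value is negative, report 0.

c̄ = (3 + 6 + 2 + 4 + 3 + 5 + 3 + 6 + 5 + 7 + 7) / 11 = 51 / 11 = 4.6364
LCL = c̄ − 3√c̄ = 4.6364 − 3 × 2.1532 = -1.8233 → 0 (cannot be negative)

0.00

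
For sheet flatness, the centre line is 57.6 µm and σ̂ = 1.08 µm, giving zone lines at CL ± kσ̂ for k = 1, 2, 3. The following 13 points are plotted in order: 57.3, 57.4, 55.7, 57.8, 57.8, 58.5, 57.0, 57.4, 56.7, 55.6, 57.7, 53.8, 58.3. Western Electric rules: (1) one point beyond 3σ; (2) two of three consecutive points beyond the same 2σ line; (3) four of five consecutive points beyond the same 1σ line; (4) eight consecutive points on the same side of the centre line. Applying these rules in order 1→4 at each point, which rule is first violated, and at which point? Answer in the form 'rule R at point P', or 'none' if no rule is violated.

rule 1 at point 12

Zone of each point (C = within 1σ̂, B = 1σ̂–2σ̂, A = 2σ̂–3σ̂, * = beyond 3σ̂; sign = side of CL): 1:-C, 2:-C, 3:-B, 4:+C, 5:+C, 6:+C, 7:-C, 8:-C, 9:-C, 10:-B, 11:+C, 12:-*, 13:+C
Rule 1 (one point beyond the 3σ limits) is satisfied at point 12.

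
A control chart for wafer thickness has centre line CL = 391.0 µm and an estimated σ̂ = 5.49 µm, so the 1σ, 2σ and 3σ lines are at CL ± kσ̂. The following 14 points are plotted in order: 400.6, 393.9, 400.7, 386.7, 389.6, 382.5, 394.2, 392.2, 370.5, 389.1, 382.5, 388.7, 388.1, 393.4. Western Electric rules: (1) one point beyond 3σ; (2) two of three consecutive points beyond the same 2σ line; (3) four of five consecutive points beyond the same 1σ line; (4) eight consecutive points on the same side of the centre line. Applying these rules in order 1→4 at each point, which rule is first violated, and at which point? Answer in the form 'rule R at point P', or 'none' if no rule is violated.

rule 1 at point 9

Zone of each point (C = within 1σ̂, B = 1σ̂–2σ̂, A = 2σ̂–3σ̂, * = beyond 3σ̂; sign = side of CL): 1:+B, 2:+C, 3:+B, 4:-C, 5:-C, 6:-B, 7:+C, 8:+C, 9:-*, 10:-C, 11:-B, 12:-C, 13:-C, 14:+C
Rule 1 (one point beyond the 3σ limits) is satisfied at point 9.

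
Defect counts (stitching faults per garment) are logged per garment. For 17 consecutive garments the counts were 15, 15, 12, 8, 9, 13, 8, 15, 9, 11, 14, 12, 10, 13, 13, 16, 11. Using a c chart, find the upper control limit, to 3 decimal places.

22.392

c̄ = (15 + 15 + 12 + 8 + 9 + 13 + 8 + 15 + 9 + 11 + 14 + 12 + 10 + 13 + 13 + 16 + 11) / 17 = 204 / 17 = 12.0000
UCL = c̄ + 3√c̄ = 12.0000 + 3 × √12.0000 = 12.0000 + 3 × 3.4641 = 22.3923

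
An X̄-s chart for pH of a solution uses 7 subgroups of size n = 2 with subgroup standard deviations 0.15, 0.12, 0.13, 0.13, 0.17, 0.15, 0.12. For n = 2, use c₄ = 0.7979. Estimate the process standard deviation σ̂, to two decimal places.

s̄ = (0.15 + 0.12 + 0.13 + 0.13 + 0.17 + 0.15 + 0.12) / 7 = 0.1386
σ̂ = s̄ / c₄ = 0.1386 / 0.7979 = 0.1737

0.17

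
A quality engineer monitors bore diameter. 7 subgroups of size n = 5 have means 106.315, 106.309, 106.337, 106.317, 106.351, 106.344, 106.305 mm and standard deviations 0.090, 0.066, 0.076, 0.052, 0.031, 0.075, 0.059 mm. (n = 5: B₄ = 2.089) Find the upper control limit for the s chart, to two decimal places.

s̄ = (0.090 + 0.066 + 0.076 + 0.052 + 0.031 + 0.075 + 0.059) / 7 = 0.0641
UCL_s = B₄·s̄ = 2.089 × 0.0641 = 0.1340

0.13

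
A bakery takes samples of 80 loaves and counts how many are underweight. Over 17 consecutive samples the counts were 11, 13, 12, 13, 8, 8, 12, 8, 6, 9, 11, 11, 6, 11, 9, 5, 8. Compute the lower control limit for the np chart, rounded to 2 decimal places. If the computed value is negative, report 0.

0.80

p̄ = Σdᵢ / (k·n) = 161 / (17 × 80) = 0.11838
LCL = np̄ − 3·√(np̄(1−p̄)) = 9.4706 − 3 × 2.8895 = 0.8020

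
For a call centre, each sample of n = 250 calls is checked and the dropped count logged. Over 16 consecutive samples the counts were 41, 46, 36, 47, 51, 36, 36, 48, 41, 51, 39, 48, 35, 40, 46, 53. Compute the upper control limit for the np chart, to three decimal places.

p̄ = Σdᵢ / (k·n) = 694 / (16 × 250) = 0.17350
UCL = np̄ + 3·√(np̄(1−p̄)) = 43.3750 + 3 × √(43.3750×0.82650) = 43.3750 + 3 × 5.9874 = 61.3373

61.337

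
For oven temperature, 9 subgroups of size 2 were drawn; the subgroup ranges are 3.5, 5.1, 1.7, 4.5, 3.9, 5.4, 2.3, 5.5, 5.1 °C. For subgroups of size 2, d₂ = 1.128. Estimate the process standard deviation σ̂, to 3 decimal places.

R̄ = (3.5 + 5.1 + 1.7 + 4.5 + 3.9 + 5.4 + 2.3 + 5.5 + 5.1) / 9 = 4.1111
σ̂ = R̄ / d₂ = 4.1111 / 1.128 = 3.6446

3.645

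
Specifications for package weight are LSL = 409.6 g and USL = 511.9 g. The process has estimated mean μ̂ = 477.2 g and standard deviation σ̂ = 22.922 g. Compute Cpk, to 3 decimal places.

0.505

Cpu = (USL − μ̂) / (3σ̂) = (511.9 − 477.2) / (3 × 22.922) = 0.5046; Cpl = (μ̂ − LSL) / (3σ̂) = (477.2 − 409.6) / (3 × 22.922) = 0.9830; Cpk = min(Cpu, Cpl) = 0.5046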